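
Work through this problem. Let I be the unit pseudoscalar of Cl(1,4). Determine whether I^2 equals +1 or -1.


The pseudoscalar I = e1...e_n (product of all n generators) of Cl(p,q) satisfies I^2 = (-1)^(q + n(n-1)/2).
p = 1, q = 4, n = p + q = 5
n(n-1)/2 = 5 * 4 / 2 = 10
Exponent = q + n(n-1)/2 = 4 + 10 = 14
I^2 = (-1)^14 = +1


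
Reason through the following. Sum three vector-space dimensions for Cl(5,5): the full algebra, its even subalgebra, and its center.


n = 5 + 5 = 10
Total dim = 2^10 = 1024
Even subalgebra dim = 2^9 = 512
n is even, so center dim = 1
Sum = 1024 + 512 + 1 = 1537


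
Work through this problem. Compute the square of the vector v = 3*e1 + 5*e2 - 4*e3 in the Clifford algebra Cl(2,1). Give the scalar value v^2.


v^2 = sum of c_i^2 * e_i^2
Positive signature terms (e_i^2 = +1): 3^2 + 5^2 = 34
Negative signature terms (e_j^2 = -1): (-4)^2 = 16
v^2 = 34 - 16 = 18


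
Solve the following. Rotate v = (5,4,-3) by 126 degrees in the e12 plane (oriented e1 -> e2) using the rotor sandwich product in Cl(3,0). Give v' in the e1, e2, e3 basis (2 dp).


Rotor R = cos(63deg) - sin(63deg)*e12
Rotation angle theta = 2 * 63 = 126 degrees in the e12 plane (e1 -> e2).
The component perpendicular to the plane (e3) is invariant: v'_3 = v3 = -3.00
cos(126deg) = -0.5878, sin(126deg) = 0.8090
v'_1 = v1*cos(theta) - v2*sin(theta) = 5*(-0.5878) - 4*0.8090 = -6.17
v'_2 = v1*sin(theta) + v2*cos(theta) = 5*0.8090 + 4*(-0.5878) = 1.69
v' = -6.17*e1 + 1.69*e2 - 3.00*e3


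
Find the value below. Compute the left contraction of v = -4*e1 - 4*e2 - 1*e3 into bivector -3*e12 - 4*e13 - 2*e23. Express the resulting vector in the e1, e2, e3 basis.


Left contraction v _| B = <vB>_1 (grade-1 part of the geometric product vB).
Using e1_|e12 = e2, e2_|e12 = -e1, e1_|e13 = e3, e3_|e13 = -e1, e2_|e23 = e3, e3_|e23 = -e2:
e1 coeff: -v2*b12 - v3*b13 = -(-4)*(-3) - (-1)*(-4) = -16
e2 coeff: v1*b12 - v3*b23 = (-4)*(-3) - (-1)*(-2) = 10
e3 coeff: v1*b13 + v2*b23 = (-4)*(-4) + (-4)*(-2) = 24
v _| B = -16*e1 + 10*e2 + 24*e3


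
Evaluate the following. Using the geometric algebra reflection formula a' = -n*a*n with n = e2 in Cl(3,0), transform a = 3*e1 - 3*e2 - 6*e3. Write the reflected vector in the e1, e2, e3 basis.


Reflection formula: a' = -n*a*n, with n = e2 (unit vector, n^2 = 1).
For reflection through hyperplane perp to e2:
The component along e2 flips sign, others stay.
a = (3, -3, -6)
a' = (3, 3, -6)
a' = 3*e1 + 3*e2 - 6*e3


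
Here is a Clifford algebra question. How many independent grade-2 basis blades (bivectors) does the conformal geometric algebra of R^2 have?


The conformal model of R^2 uses Cl(3,1) with m = 2 + 2 = 4 generators.
Number of grade-2 blades = C(m, 2) = C(4, 2)
= 4*3/2 = 6


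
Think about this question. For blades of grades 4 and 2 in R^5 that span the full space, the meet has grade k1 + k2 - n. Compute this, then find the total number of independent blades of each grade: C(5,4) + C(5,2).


Meet grade = grade(A) + grade(B) - n
= 4 + 2 - 5 = 1
C(5,4) = 5
C(5,2) = 10
dim_A + dim_B = 5 + 10 = 15


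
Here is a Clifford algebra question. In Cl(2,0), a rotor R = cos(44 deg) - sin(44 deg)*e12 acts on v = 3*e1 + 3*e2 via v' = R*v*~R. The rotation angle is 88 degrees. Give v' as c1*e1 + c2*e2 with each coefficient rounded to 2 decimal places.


Rotor R = cos(44deg) - sin(44deg)*e12
Rotation angle theta = 2 * 44 = 88 degrees
v' = R*v*~R rotates v by theta.
cos(88deg) = 0.0349, sin(88deg) = 0.9994
v'_1 = 3*cos(88deg) - 3*sin(88deg)
= 3*0.0349 - 3*0.9994
= -2.89
v'_2 = 3*sin(88deg) + 3*cos(88deg)
= 3*0.9994 + 3*0.0349
= 3.10
v' = -2.89*e1 + 3.10*e2


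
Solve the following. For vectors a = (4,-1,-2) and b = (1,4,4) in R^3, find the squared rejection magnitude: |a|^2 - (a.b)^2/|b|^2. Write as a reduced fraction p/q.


|a|^2 = 4^2 + (-1)^2 + (-2)^2 = 21
|b|^2 = 1^2 + 4^2 + 4^2 = 33
a . b = 4*1 + (-1)*4 + (-2)*4 = -8
(a.b)^2 = (-8)^2 = 64
|rej|^2 = 21 - 64/33
= (693 - 64)/33
= 629/33
In lowest terms: 629/33


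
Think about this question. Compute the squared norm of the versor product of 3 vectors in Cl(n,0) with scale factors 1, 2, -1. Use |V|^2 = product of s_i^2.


Each vector v_i has |v_i|^2 = s_i^2
Squared scales: 1^2 = 1, 2^2 = 4, (-1)^2 = 1
|V|^2 = 1 * 4 * 1
= 4


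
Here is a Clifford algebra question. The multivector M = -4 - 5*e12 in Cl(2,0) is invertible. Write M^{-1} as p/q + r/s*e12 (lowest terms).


M = -4 - 5*e12, where e12^2 = -1.
Since M commutes with its reverse ~M = a - b*e12, M * ~M = a^2 - b^2*e12^2 = a^2 + b^2.
So M^{-1} = ~M / (a^2 + b^2) = (a - b*e12)/(a^2 + b^2).
a^2 + b^2 = 16 + 25 = 41
Scalar part = -4/41 = -4/41
Bivector coeff = 5/41 = 5/41
M^{-1} = -4/41 + 5/41*e12


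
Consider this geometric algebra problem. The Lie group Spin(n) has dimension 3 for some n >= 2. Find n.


dim Spin(n) = dim so(n) = n(n-1)/2.
Solve n(n-1)/2 = 3, i.e. n^2 - n - 6 = 0.
Discriminant = 1 + 8*3 = 25
n = (1 + sqrt(25))/2 = (1 + 5)/2 = 3


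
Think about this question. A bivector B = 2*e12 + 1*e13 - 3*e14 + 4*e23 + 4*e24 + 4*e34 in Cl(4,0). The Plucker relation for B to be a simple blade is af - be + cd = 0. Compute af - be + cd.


Plucker relation: af - be + cd
a*f = 2*4 = 8
b*e = 1*4 = 4
c*d = (-3)*4 = -12
af - be + cd = 8 - 4 + (-12)
= -8


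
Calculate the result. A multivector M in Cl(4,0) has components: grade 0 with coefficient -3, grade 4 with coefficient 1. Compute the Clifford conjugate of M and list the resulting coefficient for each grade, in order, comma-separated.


Clifford conjugate sign for grade k: (-1)^(k(k+1)/2)
Grade 0: (-1)^(0*1/2) = (-1)^0 = 1, coeff -3 -> -3
Grade 4: (-1)^(4*5/2) = (-1)^10 = 1, coeff 1 -> 1
Conjugated coefficients: -3, 1


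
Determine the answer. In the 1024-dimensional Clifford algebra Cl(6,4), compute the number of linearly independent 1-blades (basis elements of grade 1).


Number of grade-k basis blades in Cl(p,q) with n = p + q is C(n, k).
n = 6 + 4 = 10
C(10, 1) = 10! / (1! * 9!)
= 3628800 / (1 * 362880)
= 10


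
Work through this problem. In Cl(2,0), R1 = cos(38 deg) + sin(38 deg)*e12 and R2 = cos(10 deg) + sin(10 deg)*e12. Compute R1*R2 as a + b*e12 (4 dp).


Same-plane rotors commute and their half-angles add:
R1*R2 = cos(a1 + a2) + sin(a1 + a2)*e12.
a1 + a2 = 38 + 10 = 48 deg
cos(48 deg) = 0.6691
sin(48 deg) = 0.7431
R1*R2 = 0.6691 + 0.7431*e12


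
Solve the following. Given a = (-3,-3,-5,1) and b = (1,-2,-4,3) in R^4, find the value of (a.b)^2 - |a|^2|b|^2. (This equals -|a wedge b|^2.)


a . b = (-3)*1 + (-3)*(-2) + (-5)*(-4) + 1*3
= -3 + 6 + 20 + 3 = 26
|a|^2 = (-3)^2 + (-3)^2 + (-5)^2 + 1^2 = 44
|b|^2 = 1^2 + (-2)^2 + (-4)^2 + 3^2 = 30
(a.b)^2 = 26^2 = 676
|a|^2 * |b|^2 = 44 * 30 = 1320
Result = 676 - 1320 = -644


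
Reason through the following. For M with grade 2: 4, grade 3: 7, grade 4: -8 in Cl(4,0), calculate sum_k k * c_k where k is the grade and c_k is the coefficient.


Grade-weighted sum = sum of grade_k * coefficient_k
2*4 = 8
3*7 = 21
4*(-8) = -32
Total = 8 + 21 + (-32) = -3


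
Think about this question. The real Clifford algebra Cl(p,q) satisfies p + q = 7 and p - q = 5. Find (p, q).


We need p + q = 7 and p - q = 5.
Adding: 2p = 7 + 5 = 12, so p = 6.
Then q = 7 - 6 = 1.
(p, q) = (6, 1)


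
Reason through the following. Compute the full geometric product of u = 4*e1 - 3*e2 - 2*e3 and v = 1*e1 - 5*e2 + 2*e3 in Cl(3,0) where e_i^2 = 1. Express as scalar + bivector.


In Cl(3,0): e_i^2 = 1, e_ie_j = -e_je_i for i != j.
Scalar part = u . v = 4*1 + (-3)*(-5) + (-2)*2
= 4 + 15 + (-4) = 15
e12 coeff = 4*(-5) - (-3)*1 = -20 - (-3) = -17
e13 coeff = 4*2 - (-2)*1 = 8 - (-2) = 10
e23 coeff = (-3)*2 - (-2)*(-5) = -6 - 10 = -16
uv = 15 - 17*e12 + 10*e13 - 16*e23


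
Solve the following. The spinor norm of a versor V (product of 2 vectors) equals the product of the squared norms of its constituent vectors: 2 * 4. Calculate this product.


Spinor norm N(V) = |v1|^2 * |v2|^2 * ... * |v2|^2
= 2 * 4
Running product: 2, 8
N(V) = 8


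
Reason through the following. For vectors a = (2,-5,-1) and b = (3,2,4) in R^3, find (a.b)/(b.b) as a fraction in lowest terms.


Projection coefficient = (a . b) / (b . b)
a . b = 2*3 + (-5)*2 + (-1)*4
= 6 + (-10) + (-4) = -8
b . b = 3^2 + 2^2 + 4^2
= 9 + 4 + 16 = 29
Coefficient = -8/29
In lowest terms: -8/29


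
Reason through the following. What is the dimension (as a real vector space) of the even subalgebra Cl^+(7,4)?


Even subalgebra dimension = 2^(n-1)
n = 7 + 4 = 11
2^(11 - 1) = 2^10 = 1024
Verification: sum of C(11,k) for even k = 1 + 55 + 330 + 462 + 165 + 11 = 1024
Result = 1024


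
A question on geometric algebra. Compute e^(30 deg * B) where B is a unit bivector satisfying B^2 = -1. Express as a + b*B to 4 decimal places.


For a unit bivector B with B^2 = -1, the exponential series gives
e^(theta*B) = cos(theta) + sin(theta)*B (the GA analogue of Euler's formula).
theta = 30 degrees = 0.523599 rad
cos(30 deg) = 0.8660
sin(30 deg) = 0.5000
exp(theta*B) = 0.8660 + 0.5000*B


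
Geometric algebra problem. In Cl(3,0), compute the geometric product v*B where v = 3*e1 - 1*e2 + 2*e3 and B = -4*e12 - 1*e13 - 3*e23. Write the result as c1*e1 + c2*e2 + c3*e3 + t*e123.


vB has grade-1 (vector) and grade-3 (trivector) parts: vB = (v _| B) + (v ^ B).
Vector part <vB>_1:
  e1: -v2*b12 - v3*b13 = -(-1)*(-4) - (2)*(-1) = -2
  e2: v1*b12 - v3*b23 = (3)*(-4) - (2)*(-3) = -6
  e3: v1*b13 + v2*b23 = (3)*(-1) + (-1)*(-3) = 0
Trivector part <vB>_3:
  e123: v1*b23 - v2*b13 + v3*b12 = (3)*(-3) - (-1)*(-1) + (2)*(-4) = -18
vB = -2*e1 - 6*e2 + 0*e3 - 18*e123


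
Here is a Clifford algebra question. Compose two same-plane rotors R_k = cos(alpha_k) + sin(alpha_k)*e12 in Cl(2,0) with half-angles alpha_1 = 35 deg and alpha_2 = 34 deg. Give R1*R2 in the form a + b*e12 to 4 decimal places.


Same-plane rotors commute and their half-angles add:
R1*R2 = cos(a1 + a2) + sin(a1 + a2)*e12.
a1 + a2 = 35 + 34 = 69 deg
cos(69 deg) = 0.3584
sin(69 deg) = 0.9336
R1*R2 = 0.3584 + 0.9336*e12


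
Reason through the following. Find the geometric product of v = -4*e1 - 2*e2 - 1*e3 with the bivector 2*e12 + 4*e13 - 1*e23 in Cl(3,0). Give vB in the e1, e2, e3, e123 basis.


vB has grade-1 (vector) and grade-3 (trivector) parts: vB = (v _| B) + (v ^ B).
Vector part <vB>_1:
  e1: -v2*b12 - v3*b13 = -(-2)*(2) - (-1)*(4) = 8
  e2: v1*b12 - v3*b23 = (-4)*(2) - (-1)*(-1) = -9
  e3: v1*b13 + v2*b23 = (-4)*(4) + (-2)*(-1) = -14
Trivector part <vB>_3:
  e123: v1*b23 - v2*b13 + v3*b12 = (-4)*(-1) - (-2)*(4) + (-1)*(2) = 10
vB = 8*e1 - 9*e2 - 14*e3 + 10*e123


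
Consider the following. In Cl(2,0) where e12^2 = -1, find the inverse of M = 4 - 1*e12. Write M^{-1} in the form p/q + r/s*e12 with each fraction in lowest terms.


M = 4 - 1*e12, where e12^2 = -1.
Since M commutes with its reverse ~M = a - b*e12, M * ~M = a^2 - b^2*e12^2 = a^2 + b^2.
So M^{-1} = ~M / (a^2 + b^2) = (a - b*e12)/(a^2 + b^2).
a^2 + b^2 = 16 + 1 = 17
Scalar part = 4/17 = 4/17
Bivector coeff = 1/17 = 1/17
M^{-1} = 4/17 + 1/17*e12


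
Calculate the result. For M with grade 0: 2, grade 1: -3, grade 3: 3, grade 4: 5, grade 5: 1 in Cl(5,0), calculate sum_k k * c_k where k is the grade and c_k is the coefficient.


Grade-weighted sum = sum of grade_k * coefficient_k
0*2 = 0
1*(-3) = -3
3*3 = 9
4*5 = 20
5*1 = 5
Total = 0 + (-3) + 9 + 20 + 5 = 31


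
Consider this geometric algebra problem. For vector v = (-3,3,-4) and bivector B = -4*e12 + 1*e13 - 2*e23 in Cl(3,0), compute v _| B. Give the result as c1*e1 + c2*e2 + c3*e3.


Left contraction v _| B = <vB>_1 (grade-1 part of the geometric product vB).
Using e1_|e12 = e2, e2_|e12 = -e1, e1_|e13 = e3, e3_|e13 = -e1, e2_|e23 = e3, e3_|e23 = -e2:
e1 coeff: -v2*b12 - v3*b13 = -(3)*(-4) - (-4)*(1) = 16
e2 coeff: v1*b12 - v3*b23 = (-3)*(-4) - (-4)*(-2) = 4
e3 coeff: v1*b13 + v2*b23 = (-3)*(1) + (3)*(-2) = -9
v _| B = 16*e1 + 4*e2 - 9*e3


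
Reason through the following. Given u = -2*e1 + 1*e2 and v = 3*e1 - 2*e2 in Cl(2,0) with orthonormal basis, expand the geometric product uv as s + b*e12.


Expand: (-2*e1 + 1*e2)(3*e1 - 2*e2)
= (-2)*3*e1e1 + (-2)*(-2)*e1e2 + 1*3*e2e1 + 1*(-2)*e2e2
Using e1^2 = e2^2 = 1, e2e1 = -e1e2:
Scalar part s = (-2)*3 + 1*(-2) = -6 + (-2) = -8
Bivector part b = (-2)*(-2) - 1*3 = 4 - 3 = 1
uv = -8 + 1*e12


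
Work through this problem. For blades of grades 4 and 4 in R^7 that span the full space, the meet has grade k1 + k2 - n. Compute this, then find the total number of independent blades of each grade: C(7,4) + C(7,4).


Meet grade = grade(A) + grade(B) - n
= 4 + 4 - 7 = 1
C(7,4) = 35
C(7,4) = 35
dim_A + dim_B = 35 + 35 = 70


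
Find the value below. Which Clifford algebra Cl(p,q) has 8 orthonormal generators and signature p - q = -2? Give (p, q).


We need p + q = 8 and p - q = -2.
Adding: 2p = 8 + (-2) = 6, so p = 3.
Then q = 8 - 3 = 5.
(p, q) = (3, 5)


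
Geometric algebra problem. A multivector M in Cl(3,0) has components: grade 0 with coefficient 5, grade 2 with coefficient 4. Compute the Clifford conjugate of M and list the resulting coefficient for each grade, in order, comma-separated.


Clifford conjugate sign for grade k: (-1)^(k(k+1)/2)
Grade 0: (-1)^(0*1/2) = (-1)^0 = 1, coeff 5 -> 5
Grade 2: (-1)^(2*3/2) = (-1)^3 = -1, coeff 4 -> -4
Conjugated coefficients: 5, -4


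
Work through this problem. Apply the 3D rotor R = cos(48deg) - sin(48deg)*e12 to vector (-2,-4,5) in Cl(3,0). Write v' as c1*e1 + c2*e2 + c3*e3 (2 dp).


Rotor R = cos(48deg) - sin(48deg)*e12
Rotation angle theta = 2 * 48 = 96 degrees in the e12 plane (e1 -> e2).
The component perpendicular to the plane (e3) is invariant: v'_3 = v3 = 5.00
cos(96deg) = -0.1045, sin(96deg) = 0.9945
v'_1 = v1*cos(theta) - v2*sin(theta) = -2*(-0.1045) - (-4)*0.9945 = 4.19
v'_2 = v1*sin(theta) + v2*cos(theta) = -2*0.9945 + (-4)*(-0.1045) = -1.57
v' = 4.19*e1 - 1.57*e2 + 5.00*e3


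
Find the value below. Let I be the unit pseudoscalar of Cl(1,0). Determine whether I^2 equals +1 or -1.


The pseudoscalar I = e1...e_n (product of all n generators) of Cl(p,q) satisfies I^2 = (-1)^(q + n(n-1)/2).
p = 1, q = 0, n = p + q = 1
n(n-1)/2 = 1 * 0 / 2 = 0
Exponent = q + n(n-1)/2 = 0 + 0 = 0
I^2 = (-1)^0 = +1


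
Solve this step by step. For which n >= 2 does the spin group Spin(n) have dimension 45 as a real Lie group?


dim Spin(n) = dim so(n) = n(n-1)/2.
Solve n(n-1)/2 = 45, i.e. n^2 - n - 90 = 0.
Discriminant = 1 + 8*45 = 361
n = (1 + sqrt(361))/2 = (1 + 19)/2 = 10


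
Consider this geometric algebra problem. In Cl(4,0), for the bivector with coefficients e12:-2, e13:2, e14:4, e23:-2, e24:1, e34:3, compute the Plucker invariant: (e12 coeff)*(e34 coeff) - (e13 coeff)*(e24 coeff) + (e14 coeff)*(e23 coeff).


Plucker relation: af - be + cd
a*f = (-2)*3 = -6
b*e = 2*1 = 2
c*d = 4*(-2) = -8
af - be + cd = -6 - 2 + (-8)
= -16


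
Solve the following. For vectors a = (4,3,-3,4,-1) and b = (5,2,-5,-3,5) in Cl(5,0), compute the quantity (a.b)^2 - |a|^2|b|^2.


a . b = 4*5 + 3*2 + (-3)*(-5) + 4*(-3) + (-1)*5
= 20 + 6 + 15 + (-12) + (-5) = 24
|a|^2 = 4^2 + 3^2 + (-3)^2 + 4^2 + (-1)^2 = 51
|b|^2 = 5^2 + 2^2 + (-5)^2 + (-3)^2 + 5^2 = 88
(a.b)^2 = 24^2 = 576
|a|^2 * |b|^2 = 51 * 88 = 4488
Result = 576 - 4488 = -3912


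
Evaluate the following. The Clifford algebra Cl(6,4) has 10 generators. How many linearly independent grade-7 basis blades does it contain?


Number of grade-k basis blades in Cl(p,q) with n = p + q is C(n, k).
n = 6 + 4 = 10
C(10, 7) = 10! / (7! * 3!)
= 3628800 / (5040 * 6)
= 120


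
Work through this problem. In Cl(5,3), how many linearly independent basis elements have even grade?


Even subalgebra dimension = 2^(n-1)
n = 5 + 3 = 8
2^(8 - 1) = 2^7 = 128
Verification: sum of C(8,k) for even k = 1 + 28 + 70 + 28 + 1 = 128
Result = 128


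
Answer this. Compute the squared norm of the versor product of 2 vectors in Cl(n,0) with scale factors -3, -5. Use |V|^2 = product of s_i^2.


Each vector v_i has |v_i|^2 = s_i^2
Squared scales: (-3)^2 = 9, (-5)^2 = 25
|V|^2 = 9 * 25
= 225


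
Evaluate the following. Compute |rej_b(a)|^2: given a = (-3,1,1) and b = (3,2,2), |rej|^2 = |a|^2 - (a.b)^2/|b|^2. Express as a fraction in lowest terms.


|a|^2 = (-3)^2 + 1^2 + 1^2 = 11
|b|^2 = 3^2 + 2^2 + 2^2 = 17
a . b = (-3)*3 + 1*2 + 1*2 = -5
(a.b)^2 = (-5)^2 = 25
|rej|^2 = 11 - 25/17
= (187 - 25)/17
= 162/17
In lowest terms: 162/17


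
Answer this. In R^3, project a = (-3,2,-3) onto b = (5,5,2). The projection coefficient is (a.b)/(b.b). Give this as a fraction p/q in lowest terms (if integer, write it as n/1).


Projection coefficient = (a . b) / (b . b)
a . b = (-3)*5 + 2*5 + (-3)*2
= -15 + 10 + (-6) = -11
b . b = 5^2 + 5^2 + 2^2
= 25 + 25 + 4 = 54
Coefficient = -11/54
In lowest terms: -11/54


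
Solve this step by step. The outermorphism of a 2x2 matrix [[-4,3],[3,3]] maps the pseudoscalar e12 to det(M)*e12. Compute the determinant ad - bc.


The outermorphism of a linear map f sends e1^e2 to f(e1)^f(e2).
f(e1) = -4*e1 + 3*e2
f(e2) = 3*e1 + 3*e2
f(e1) ^ f(e2) = (-4*e1 + 3*e2) ^ (3*e1 + 3*e2)
= (-4)*3*e12 + 3*3*e21
= (-12 - 9)*e12
= -21*e12
Coefficient = -21


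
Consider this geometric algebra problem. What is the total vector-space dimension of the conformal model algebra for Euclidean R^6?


The conformal model of R^6 uses Cl(7,1): the 6 Euclidean generators plus two extra orthogonal generators e+ (e+^2 = +1) and e- (e-^2 = -1), from which the null vectors e0, einf are built.
Number of generators m = 6 + 2 = 8.
dim Cl(p,q) = 2^m = 2^8 = 256


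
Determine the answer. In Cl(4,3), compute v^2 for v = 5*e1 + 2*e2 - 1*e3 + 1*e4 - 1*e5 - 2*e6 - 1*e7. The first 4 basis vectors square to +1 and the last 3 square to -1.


v^2 = sum of c_i^2 * e_i^2
Positive signature terms (e_i^2 = +1): 5^2 + 2^2 + (-1)^2 + 1^2 = 31
Negative signature terms (e_j^2 = -1): (-1)^2 + (-2)^2 + (-1)^2 = 6
v^2 = 31 - 6 = 25


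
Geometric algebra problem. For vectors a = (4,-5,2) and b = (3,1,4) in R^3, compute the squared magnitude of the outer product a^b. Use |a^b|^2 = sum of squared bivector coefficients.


a wedge b = (a1*b2 - a2*b1)*e12 + (a1*b3 - a3*b1)*e13 + (a2*b3 - a3*b2)*e23
e12 coeff: 4*1 - (-5)*3 = 4 - (-15) = 19
e13 coeff: 4*4 - 2*3 = 16 - 6 = 10
e23 coeff: (-5)*4 - 2*1 = -20 - 2 = -22
|a wedge b|^2 = 19^2 + 10^2 + (-22)^2
= 361 + 100 + 484
= 945


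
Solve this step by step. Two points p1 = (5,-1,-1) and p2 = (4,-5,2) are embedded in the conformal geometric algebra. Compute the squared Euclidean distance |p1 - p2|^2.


p1 - p2 = (1, 4, -3)
|p1 - p2|^2 = 1^2 + 4^2 + (-3)^2
= 1 + 16 + 9
= 26


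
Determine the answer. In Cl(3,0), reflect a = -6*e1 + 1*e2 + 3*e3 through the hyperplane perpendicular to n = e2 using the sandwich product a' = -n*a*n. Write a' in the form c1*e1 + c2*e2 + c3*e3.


Reflection formula: a' = -n*a*n, with n = e2 (unit vector, n^2 = 1).
For reflection through hyperplane perp to e2:
The component along e2 flips sign, others stay.
a = (-6, 1, 3)
a' = (-6, -1, 3)
a' = -6*e1 - 1*e2 + 3*e3


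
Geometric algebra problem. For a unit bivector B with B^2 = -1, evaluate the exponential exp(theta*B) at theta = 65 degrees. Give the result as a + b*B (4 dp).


For a unit bivector B with B^2 = -1, the exponential series gives
e^(theta*B) = cos(theta) + sin(theta)*B (the GA analogue of Euler's formula).
theta = 65 degrees = 1.134464 rad
cos(65 deg) = 0.4226
sin(65 deg) = 0.9063
exp(theta*B) = 0.4226 + 0.9063*B


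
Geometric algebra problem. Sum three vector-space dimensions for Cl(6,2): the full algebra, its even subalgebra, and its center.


n = 6 + 2 = 8
Total dim = 2^8 = 256
Even subalgebra dim = 2^7 = 128
n is even, so center dim = 1
Sum = 256 + 128 + 1 = 385


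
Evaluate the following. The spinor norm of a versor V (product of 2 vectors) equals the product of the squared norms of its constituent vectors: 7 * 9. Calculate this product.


Spinor norm N(V) = |v1|^2 * |v2|^2 * ... * |v2|^2
= 7 * 9
Running product: 7, 63
N(V) = 63


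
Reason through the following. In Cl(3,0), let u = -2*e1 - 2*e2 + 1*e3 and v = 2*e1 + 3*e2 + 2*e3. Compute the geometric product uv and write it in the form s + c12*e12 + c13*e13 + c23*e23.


In Cl(3,0): e_i^2 = 1, e_ie_j = -e_je_i for i != j.
Scalar part = u . v = (-2)*2 + (-2)*3 + 1*2
= -4 + (-6) + 2 = -8
e12 coeff = (-2)*3 - (-2)*2 = -6 - (-4) = -2
e13 coeff = (-2)*2 - 1*2 = -4 - 2 = -6
e23 coeff = (-2)*2 - 1*3 = -4 - 3 = -7
uv = -8 - 2*e12 - 6*e13 - 7*e23


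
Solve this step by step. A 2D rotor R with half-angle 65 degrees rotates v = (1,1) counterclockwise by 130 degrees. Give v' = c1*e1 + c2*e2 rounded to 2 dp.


Rotor R = cos(65deg) - sin(65deg)*e12
Rotation angle theta = 2 * 65 = 130 degrees
v' = R*v*~R rotates v by theta.
cos(130deg) = -0.6428, sin(130deg) = 0.7660
v'_1 = 1*cos(130deg) - 1*sin(130deg)
= 1*(-0.6428) - 1*0.7660
= -1.41
v'_2 = 1*sin(130deg) + 1*cos(130deg)
= 1*0.7660 + 1*(-0.6428)
= 0.12
v' = -1.41*e1 + 0.12*e2


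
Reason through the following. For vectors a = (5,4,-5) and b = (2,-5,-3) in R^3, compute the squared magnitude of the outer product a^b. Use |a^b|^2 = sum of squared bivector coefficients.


a wedge b = (a1*b2 - a2*b1)*e12 + (a1*b3 - a3*b1)*e13 + (a2*b3 - a3*b2)*e23
e12 coeff: 5*(-5) - 4*2 = -25 - 8 = -33
e13 coeff: 5*(-3) - (-5)*2 = -15 - (-10) = -5
e23 coeff: 4*(-3) - (-5)*(-5) = -12 - 25 = -37
|a wedge b|^2 = (-33)^2 + (-5)^2 + (-37)^2
= 1089 + 25 + 1369
= 2483


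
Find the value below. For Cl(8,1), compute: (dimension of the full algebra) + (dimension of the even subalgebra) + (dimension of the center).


n = 8 + 1 = 9
Total dim = 2^9 = 512
Even subalgebra dim = 2^8 = 256
n is odd, so center dim = 2
Sum = 512 + 256 + 2 = 770


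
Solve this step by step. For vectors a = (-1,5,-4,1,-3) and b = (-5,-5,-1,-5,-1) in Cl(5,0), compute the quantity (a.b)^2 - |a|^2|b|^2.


a . b = (-1)*(-5) + 5*(-5) + (-4)*(-1) + 1*(-5) + (-3)*(-1)
= 5 + (-25) + 4 + (-5) + 3 = -18
|a|^2 = (-1)^2 + 5^2 + (-4)^2 + 1^2 + (-3)^2 = 52
|b|^2 = (-5)^2 + (-5)^2 + (-1)^2 + (-5)^2 + (-1)^2 = 77
(a.b)^2 = (-18)^2 = 324
|a|^2 * |b|^2 = 52 * 77 = 4004
Result = 324 - 4004 = -3680


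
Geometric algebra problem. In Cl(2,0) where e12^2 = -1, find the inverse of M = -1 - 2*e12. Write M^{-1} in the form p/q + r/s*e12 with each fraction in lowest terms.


M = -1 - 2*e12, where e12^2 = -1.
Since M commutes with its reverse ~M = a - b*e12, M * ~M = a^2 - b^2*e12^2 = a^2 + b^2.
So M^{-1} = ~M / (a^2 + b^2) = (a - b*e12)/(a^2 + b^2).
a^2 + b^2 = 1 + 4 = 5
Scalar part = -1/5 = -1/5
Bivector coeff = 2/5 = 2/5
M^{-1} = -1/5 + 2/5*e12


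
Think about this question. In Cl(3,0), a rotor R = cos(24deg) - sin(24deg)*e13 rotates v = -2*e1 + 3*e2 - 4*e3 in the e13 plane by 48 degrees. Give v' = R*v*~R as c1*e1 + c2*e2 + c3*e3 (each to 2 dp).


Rotor R = cos(24deg) - sin(24deg)*e13
Rotation angle theta = 2 * 24 = 48 degrees in the e13 plane (e1 -> e3).
The component perpendicular to the plane (e2) is invariant: v'_2 = v2 = 3.00
cos(48deg) = 0.6691, sin(48deg) = 0.7431
v'_1 = v1*cos(theta) - v3*sin(theta) = -2*0.6691 - (-4)*0.7431 = 1.63
v'_3 = v1*sin(theta) + v3*cos(theta) = -2*0.7431 + (-4)*0.6691 = -4.16
v' = 1.63*e1 + 3.00*e2 - 4.16*e3


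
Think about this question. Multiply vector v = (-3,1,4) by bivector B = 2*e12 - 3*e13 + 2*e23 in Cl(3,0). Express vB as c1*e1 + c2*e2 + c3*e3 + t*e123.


vB has grade-1 (vector) and grade-3 (trivector) parts: vB = (v _| B) + (v ^ B).
Vector part <vB>_1:
  e1: -v2*b12 - v3*b13 = -(1)*(2) - (4)*(-3) = 10
  e2: v1*b12 - v3*b23 = (-3)*(2) - (4)*(2) = -14
  e3: v1*b13 + v2*b23 = (-3)*(-3) + (1)*(2) = 11
Trivector part <vB>_3:
  e123: v1*b23 - v2*b13 + v3*b12 = (-3)*(2) - (1)*(-3) + (4)*(2) = 5
vB = 10*e1 - 14*e2 + 11*e3 + 5*e123


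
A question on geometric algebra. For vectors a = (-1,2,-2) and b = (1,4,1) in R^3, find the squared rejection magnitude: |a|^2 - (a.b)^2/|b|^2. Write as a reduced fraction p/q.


|a|^2 = (-1)^2 + 2^2 + (-2)^2 = 9
|b|^2 = 1^2 + 4^2 + 1^2 = 18
a . b = (-1)*1 + 2*4 + (-2)*1 = 5
(a.b)^2 = 5^2 = 25
|rej|^2 = 9 - 25/18
= (162 - 25)/18
= 137/18
In lowest terms: 137/18


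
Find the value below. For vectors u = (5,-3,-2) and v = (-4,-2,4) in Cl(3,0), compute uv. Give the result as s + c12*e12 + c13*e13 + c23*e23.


In Cl(3,0): e_i^2 = 1, e_ie_j = -e_je_i for i != j.
Scalar part = u . v = 5*(-4) + (-3)*(-2) + (-2)*4
= -20 + 6 + (-8) = -22
e12 coeff = 5*(-2) - (-3)*(-4) = -10 - 12 = -22
e13 coeff = 5*4 - (-2)*(-4) = 20 - 8 = 12
e23 coeff = (-3)*4 - (-2)*(-2) = -12 - 4 = -16
uv = -22 - 22*e12 + 12*e13 - 16*e23


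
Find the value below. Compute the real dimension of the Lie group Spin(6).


Spin(n) double-covers SO(n); both have Lie algebra so(n) of dimension n(n-1)/2.
n = 6
n(n-1) = 6 * 5 = 30
dim Spin(6) = 30/2 = 15


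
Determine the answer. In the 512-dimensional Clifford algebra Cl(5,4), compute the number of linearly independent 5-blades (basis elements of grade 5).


Number of grade-k basis blades in Cl(p,q) with n = p + q is C(n, k).
n = 5 + 4 = 9
C(9, 5) = 9! / (5! * 4!)
= 362880 / (120 * 24)
= 126


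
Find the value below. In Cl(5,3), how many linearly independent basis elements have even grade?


Even subalgebra dimension = 2^(n-1)
n = 5 + 3 = 8
2^(8 - 1) = 2^7 = 128
Verification: sum of C(8,k) for even k = 1 + 28 + 70 + 28 + 1 = 128
Result = 128


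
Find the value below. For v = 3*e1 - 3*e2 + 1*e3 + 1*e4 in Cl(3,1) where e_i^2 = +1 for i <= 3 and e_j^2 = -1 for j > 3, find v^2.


v^2 = sum of c_i^2 * e_i^2
Positive signature terms (e_i^2 = +1): 3^2 + (-3)^2 + 1^2 = 19
Negative signature terms (e_j^2 = -1): 1^2 = 1
v^2 = 19 - 1 = 18


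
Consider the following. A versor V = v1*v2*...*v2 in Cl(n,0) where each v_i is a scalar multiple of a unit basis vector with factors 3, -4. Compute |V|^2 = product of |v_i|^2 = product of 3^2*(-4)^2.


Each vector v_i has |v_i|^2 = s_i^2
Squared scales: 3^2 = 9, (-4)^2 = 16
|V|^2 = 9 * 16
= 144


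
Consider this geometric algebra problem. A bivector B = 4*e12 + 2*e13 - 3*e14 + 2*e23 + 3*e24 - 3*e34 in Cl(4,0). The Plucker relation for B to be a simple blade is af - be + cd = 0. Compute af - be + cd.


Plucker relation: af - be + cd
a*f = 4*(-3) = -12
b*e = 2*3 = 6
c*d = (-3)*2 = -6
af - be + cd = -12 - 6 + (-6)
= -24


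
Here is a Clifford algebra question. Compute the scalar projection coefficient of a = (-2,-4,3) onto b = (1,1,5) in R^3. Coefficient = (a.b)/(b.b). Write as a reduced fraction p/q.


Projection coefficient = (a . b) / (b . b)
a . b = (-2)*1 + (-4)*1 + 3*5
= -2 + (-4) + 15 = 9
b . b = 1^2 + 1^2 + 5^2
= 1 + 1 + 25 = 27
Coefficient = 9/27
In lowest terms: 1/3


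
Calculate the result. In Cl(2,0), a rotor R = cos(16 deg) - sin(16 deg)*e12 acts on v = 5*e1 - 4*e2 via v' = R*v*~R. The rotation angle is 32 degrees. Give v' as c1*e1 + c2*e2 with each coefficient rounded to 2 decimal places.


Rotor R = cos(16deg) - sin(16deg)*e12
Rotation angle theta = 2 * 16 = 32 degrees
v' = R*v*~R rotates v by theta.
cos(32deg) = 0.8480, sin(32deg) = 0.5299
v'_1 = 5*cos(32deg) - (-4)*sin(32deg)
= 5*0.8480 - (-4)*0.5299
= 6.36
v'_2 = 5*sin(32deg) + (-4)*cos(32deg)
= 5*0.5299 + (-4)*0.8480
= -0.74
v' = 6.36*e1 - 0.74*e2


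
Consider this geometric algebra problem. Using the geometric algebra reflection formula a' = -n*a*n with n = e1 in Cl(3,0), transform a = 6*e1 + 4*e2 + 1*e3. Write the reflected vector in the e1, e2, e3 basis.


Reflection formula: a' = -n*a*n, with n = e1 (unit vector, n^2 = 1).
For reflection through hyperplane perp to e1:
The component along e1 flips sign, others stay.
a = (6, 4, 1)
a' = (-6, 4, 1)
a' = -6*e1 + 4*e2 + 1*e3


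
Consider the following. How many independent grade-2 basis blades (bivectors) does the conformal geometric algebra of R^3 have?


The conformal model of R^3 uses Cl(4,1) with m = 3 + 2 = 5 generators.
Number of grade-2 blades = C(m, 2) = C(5, 2)
= 5*4/2 = 10


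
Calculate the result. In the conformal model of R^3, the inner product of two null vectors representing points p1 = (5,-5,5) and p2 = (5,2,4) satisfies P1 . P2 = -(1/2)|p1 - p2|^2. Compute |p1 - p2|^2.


p1 - p2 = (0, -7, 1)
|p1 - p2|^2 = 0^2 + (-7)^2 + 1^2
= 0 + 49 + 1
= 50


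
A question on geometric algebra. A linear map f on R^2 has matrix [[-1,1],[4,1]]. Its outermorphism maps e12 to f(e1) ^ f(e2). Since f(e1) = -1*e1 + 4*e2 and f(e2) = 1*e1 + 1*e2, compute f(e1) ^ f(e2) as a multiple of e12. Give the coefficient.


The outermorphism of a linear map f sends e1^e2 to f(e1)^f(e2).
f(e1) = -1*e1 + 4*e2
f(e2) = 1*e1 + 1*e2
f(e1) ^ f(e2) = (-1*e1 + 4*e2) ^ (1*e1 + 1*e2)
= (-1)*1*e12 + 4*1*e21
= (-1 - 4)*e12
= -5*e12
Coefficient = -5


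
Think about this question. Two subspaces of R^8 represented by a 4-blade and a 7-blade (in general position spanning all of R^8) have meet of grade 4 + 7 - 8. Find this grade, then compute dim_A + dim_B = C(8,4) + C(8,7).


Meet grade = grade(A) + grade(B) - n
= 4 + 7 - 8 = 3
C(8,4) = 70
C(8,7) = 8
dim_A + dim_B = 70 + 8 = 78


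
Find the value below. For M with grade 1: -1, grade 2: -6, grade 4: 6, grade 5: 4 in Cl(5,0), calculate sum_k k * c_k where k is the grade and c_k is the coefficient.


Grade-weighted sum = sum of grade_k * coefficient_k
1*(-1) = -1
2*(-6) = -12
4*6 = 24
5*4 = 20
Total = -1 + (-12) + 24 + 20 = 31


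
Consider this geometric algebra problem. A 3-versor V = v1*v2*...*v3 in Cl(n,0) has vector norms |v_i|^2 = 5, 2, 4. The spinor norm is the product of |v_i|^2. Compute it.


Spinor norm N(V) = |v1|^2 * |v2|^2 * ... * |v3|^2
= 5 * 2 * 4
Running product: 5, 10, 40
N(V) = 40


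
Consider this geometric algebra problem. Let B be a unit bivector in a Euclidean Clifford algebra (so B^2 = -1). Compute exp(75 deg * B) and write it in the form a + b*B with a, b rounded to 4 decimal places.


For a unit bivector B with B^2 = -1, the exponential series gives
e^(theta*B) = cos(theta) + sin(theta)*B (the GA analogue of Euler's formula).
theta = 75 degrees = 1.308997 rad
cos(75 deg) = 0.2588
sin(75 deg) = 0.9659
exp(theta*B) = 0.2588 + 0.9659*B


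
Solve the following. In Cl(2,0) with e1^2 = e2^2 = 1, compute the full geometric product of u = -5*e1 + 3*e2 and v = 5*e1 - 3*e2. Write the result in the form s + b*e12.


Expand: (-5*e1 + 3*e2)(5*e1 - 3*e2)
= (-5)*5*e1e1 + (-5)*(-3)*e1e2 + 3*5*e2e1 + 3*(-3)*e2e2
Using e1^2 = e2^2 = 1, e2e1 = -e1e2:
Scalar part s = (-5)*5 + 3*(-3) = -25 + (-9) = -34
Bivector part b = (-5)*(-3) - 3*5 = 15 - 15 = 0
uv = -34 + 0*e12


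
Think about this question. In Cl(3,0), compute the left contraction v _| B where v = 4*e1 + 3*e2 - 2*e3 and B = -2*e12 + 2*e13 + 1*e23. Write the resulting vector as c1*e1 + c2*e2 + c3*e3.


Left contraction v _| B = <vB>_1 (grade-1 part of the geometric product vB).
Using e1_|e12 = e2, e2_|e12 = -e1, e1_|e13 = e3, e3_|e13 = -e1, e2_|e23 = e3, e3_|e23 = -e2:
e1 coeff: -v2*b12 - v3*b13 = -(3)*(-2) - (-2)*(2) = 10
e2 coeff: v1*b12 - v3*b23 = (4)*(-2) - (-2)*(1) = -6
e3 coeff: v1*b13 + v2*b23 = (4)*(2) + (3)*(1) = 11
v _| B = 10*e1 - 6*e2 + 11*e3


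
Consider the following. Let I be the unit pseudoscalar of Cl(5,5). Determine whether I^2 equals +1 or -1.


The pseudoscalar I = e1...e_n (product of all n generators) of Cl(p,q) satisfies I^2 = (-1)^(q + n(n-1)/2).
p = 5, q = 5, n = p + q = 10
n(n-1)/2 = 10 * 9 / 2 = 45
Exponent = q + n(n-1)/2 = 5 + 45 = 50
I^2 = (-1)^50 = +1


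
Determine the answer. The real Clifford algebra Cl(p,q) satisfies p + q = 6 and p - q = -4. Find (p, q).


We need p + q = 6 and p - q = -4.
Adding: 2p = 6 + (-4) = 2, so p = 1.
Then q = 6 - 1 = 5.
(p, q) = (1, 5)


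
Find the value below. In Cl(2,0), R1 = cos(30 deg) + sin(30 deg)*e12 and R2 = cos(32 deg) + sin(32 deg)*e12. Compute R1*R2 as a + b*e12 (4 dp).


Same-plane rotors commute and their half-angles add:
R1*R2 = cos(a1 + a2) + sin(a1 + a2)*e12.
a1 + a2 = 30 + 32 = 62 deg
cos(62 deg) = 0.4695
sin(62 deg) = 0.8829
R1*R2 = 0.4695 + 0.8829*e12


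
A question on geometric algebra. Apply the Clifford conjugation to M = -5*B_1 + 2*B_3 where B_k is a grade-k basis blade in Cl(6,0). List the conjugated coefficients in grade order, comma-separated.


Clifford conjugate sign for grade k: (-1)^(k(k+1)/2)
Grade 1: (-1)^(1*2/2) = (-1)^1 = -1, coeff -5 -> 5
Grade 3: (-1)^(3*4/2) = (-1)^6 = 1, coeff 2 -> 2
Conjugated coefficients: 5, 2


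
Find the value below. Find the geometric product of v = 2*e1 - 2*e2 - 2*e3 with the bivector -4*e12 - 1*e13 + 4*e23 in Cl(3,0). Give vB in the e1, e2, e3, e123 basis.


vB has grade-1 (vector) and grade-3 (trivector) parts: vB = (v _| B) + (v ^ B).
Vector part <vB>_1:
  e1: -v2*b12 - v3*b13 = -(-2)*(-4) - (-2)*(-1) = -10
  e2: v1*b12 - v3*b23 = (2)*(-4) - (-2)*(4) = 0
  e3: v1*b13 + v2*b23 = (2)*(-1) + (-2)*(4) = -10
Trivector part <vB>_3:
  e123: v1*b23 - v2*b13 + v3*b12 = (2)*(4) - (-2)*(-1) + (-2)*(-4) = 14
vB = -10*e1 + 0*e2 - 10*e3 + 14*e123


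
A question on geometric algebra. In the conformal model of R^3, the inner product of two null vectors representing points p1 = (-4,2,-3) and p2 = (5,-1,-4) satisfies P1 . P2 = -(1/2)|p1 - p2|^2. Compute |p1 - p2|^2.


p1 - p2 = (-9, 3, 1)
|p1 - p2|^2 = (-9)^2 + 3^2 + 1^2
= 81 + 9 + 1
= 91


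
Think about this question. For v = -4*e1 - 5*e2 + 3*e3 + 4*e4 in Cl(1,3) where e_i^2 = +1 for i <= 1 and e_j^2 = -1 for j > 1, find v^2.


v^2 = sum of c_i^2 * e_i^2
Positive signature terms (e_i^2 = +1): (-4)^2 = 16
Negative signature terms (e_j^2 = -1): (-5)^2 + 3^2 + 4^2 = 50
v^2 = 16 - 50 = -34


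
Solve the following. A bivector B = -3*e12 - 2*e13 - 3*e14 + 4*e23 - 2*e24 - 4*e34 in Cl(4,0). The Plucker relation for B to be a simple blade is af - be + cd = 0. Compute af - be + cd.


Plucker relation: af - be + cd
a*f = (-3)*(-4) = 12
b*e = (-2)*(-2) = 4
c*d = (-3)*4 = -12
af - be + cd = 12 - 4 + (-12)
= -4


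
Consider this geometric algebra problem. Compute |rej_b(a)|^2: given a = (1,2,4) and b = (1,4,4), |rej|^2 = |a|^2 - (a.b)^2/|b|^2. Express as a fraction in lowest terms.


|a|^2 = 1^2 + 2^2 + 4^2 = 21
|b|^2 = 1^2 + 4^2 + 4^2 = 33
a . b = 1*1 + 2*4 + 4*4 = 25
(a.b)^2 = 25^2 = 625
|rej|^2 = 21 - 625/33
= (693 - 625)/33
= 68/33
In lowest terms: 68/33


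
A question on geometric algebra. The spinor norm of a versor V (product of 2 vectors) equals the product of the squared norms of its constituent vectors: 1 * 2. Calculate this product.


Spinor norm N(V) = |v1|^2 * |v2|^2 * ... * |v2|^2
= 1 * 2
Running product: 1, 2
N(V) = 2


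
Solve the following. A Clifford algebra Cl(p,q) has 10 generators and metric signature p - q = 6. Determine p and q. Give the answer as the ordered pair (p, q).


We need p + q = 10 and p - q = 6.
Adding: 2p = 10 + 6 = 16, so p = 8.
Then q = 10 - 8 = 2.
(p, q) = (8, 2)


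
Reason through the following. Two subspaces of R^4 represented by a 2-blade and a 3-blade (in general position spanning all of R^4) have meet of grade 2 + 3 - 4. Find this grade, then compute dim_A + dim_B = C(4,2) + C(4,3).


Meet grade = grade(A) + grade(B) - n
= 2 + 3 - 4 = 1
C(4,2) = 6
C(4,3) = 4
dim_A + dim_B = 6 + 4 = 10


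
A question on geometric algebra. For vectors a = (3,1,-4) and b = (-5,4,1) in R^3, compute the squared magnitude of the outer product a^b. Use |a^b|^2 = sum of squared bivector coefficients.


a wedge b = (a1*b2 - a2*b1)*e12 + (a1*b3 - a3*b1)*e13 + (a2*b3 - a3*b2)*e23
e12 coeff: 3*4 - 1*(-5) = 12 - (-5) = 17
e13 coeff: 3*1 - (-4)*(-5) = 3 - 20 = -17
e23 coeff: 1*1 - (-4)*4 = 1 - (-16) = 17
|a wedge b|^2 = 17^2 + (-17)^2 + 17^2
= 289 + 289 + 289
= 867


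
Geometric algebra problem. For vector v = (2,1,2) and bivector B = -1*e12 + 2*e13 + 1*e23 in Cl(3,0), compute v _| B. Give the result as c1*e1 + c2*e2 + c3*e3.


Left contraction v _| B = <vB>_1 (grade-1 part of the geometric product vB).
Using e1_|e12 = e2, e2_|e12 = -e1, e1_|e13 = e3, e3_|e13 = -e1, e2_|e23 = e3, e3_|e23 = -e2:
e1 coeff: -v2*b12 - v3*b13 = -(1)*(-1) - (2)*(2) = -3
e2 coeff: v1*b12 - v3*b23 = (2)*(-1) - (2)*(1) = -4
e3 coeff: v1*b13 + v2*b23 = (2)*(2) + (1)*(1) = 5
v _| B = -3*e1 - 4*e2 + 5*e3


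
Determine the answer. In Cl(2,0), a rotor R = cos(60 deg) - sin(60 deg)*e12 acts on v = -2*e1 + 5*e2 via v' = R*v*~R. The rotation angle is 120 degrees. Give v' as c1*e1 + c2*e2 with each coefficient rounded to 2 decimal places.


Rotor R = cos(60deg) - sin(60deg)*e12
Rotation angle theta = 2 * 60 = 120 degrees
v' = R*v*~R rotates v by theta.
cos(120deg) = -0.5000, sin(120deg) = 0.8660
v'_1 = -2*cos(120deg) - 5*sin(120deg)
= -2*(-0.5000) - 5*0.8660
= -3.33
v'_2 = -2*sin(120deg) + 5*cos(120deg)
= -2*0.8660 + 5*(-0.5000)
= -4.23
v' = -3.33*e1 - 4.23*e2


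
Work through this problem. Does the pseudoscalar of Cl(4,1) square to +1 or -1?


The pseudoscalar I = e1...e_n (product of all n generators) of Cl(p,q) satisfies I^2 = (-1)^(q + n(n-1)/2).
p = 4, q = 1, n = p + q = 5
n(n-1)/2 = 5 * 4 / 2 = 10
Exponent = q + n(n-1)/2 = 1 + 10 = 11
I^2 = (-1)^11 = -1


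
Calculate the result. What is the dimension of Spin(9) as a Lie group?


Spin(n) double-covers SO(n); both have Lie algebra so(n) of dimension n(n-1)/2.
n = 9
n(n-1) = 9 * 8 = 72
dim Spin(9) = 72/2 = 36


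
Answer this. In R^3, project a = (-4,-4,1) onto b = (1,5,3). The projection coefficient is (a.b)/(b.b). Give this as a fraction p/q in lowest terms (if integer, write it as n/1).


Projection coefficient = (a . b) / (b . b)
a . b = (-4)*1 + (-4)*5 + 1*3
= -4 + (-20) + 3 = -21
b . b = 1^2 + 5^2 + 3^2
= 1 + 25 + 9 = 35
Coefficient = -21/35
In lowest terms: -3/5


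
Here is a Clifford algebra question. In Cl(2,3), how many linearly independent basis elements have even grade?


Even subalgebra dimension = 2^(n-1)
n = 2 + 3 = 5
2^(5 - 1) = 2^4 = 16
Verification: sum of C(5,k) for even k = 1 + 10 + 5 = 16
Result = 16


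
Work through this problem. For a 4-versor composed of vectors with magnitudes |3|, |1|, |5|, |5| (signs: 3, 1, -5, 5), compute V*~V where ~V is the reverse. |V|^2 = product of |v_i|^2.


Each vector v_i has |v_i|^2 = s_i^2
Squared scales: 3^2 = 9, 1^2 = 1, (-5)^2 = 25, 5^2 = 25
|V|^2 = 9 * 1 * 25 * 25
= 5625


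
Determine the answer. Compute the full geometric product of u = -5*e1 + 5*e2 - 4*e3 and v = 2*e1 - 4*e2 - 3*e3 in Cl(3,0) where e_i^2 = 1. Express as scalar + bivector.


In Cl(3,0): e_i^2 = 1, e_ie_j = -e_je_i for i != j.
Scalar part = u . v = (-5)*2 + 5*(-4) + (-4)*(-3)
= -10 + (-20) + 12 = -18
e12 coeff = (-5)*(-4) - 5*2 = 20 - 10 = 10
e13 coeff = (-5)*(-3) - (-4)*2 = 15 - (-8) = 23
e23 coeff = 5*(-3) - (-4)*(-4) = -15 - 16 = -31
uv = -18 + 10*e12 + 23*e13 - 31*e23


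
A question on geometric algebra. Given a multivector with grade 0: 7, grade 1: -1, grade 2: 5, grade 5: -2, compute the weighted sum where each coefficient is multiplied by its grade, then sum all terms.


Grade-weighted sum = sum of grade_k * coefficient_k
0*7 = 0
1*(-1) = -1
2*5 = 10
5*(-2) = -10
Total = 0 + (-1) + 10 + (-10) = -1


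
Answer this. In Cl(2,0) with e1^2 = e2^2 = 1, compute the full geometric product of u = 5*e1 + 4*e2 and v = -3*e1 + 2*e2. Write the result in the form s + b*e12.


Expand: (5*e1 + 4*e2)(-3*e1 + 2*e2)
= 5*(-3)*e1e1 + 5*2*e1e2 + 4*(-3)*e2e1 + 4*2*e2e2
Using e1^2 = e2^2 = 1, e2e1 = -e1e2:
Scalar part s = 5*(-3) + 4*2 = -15 + 8 = -7
Bivector part b = 5*2 - 4*(-3) = 10 - (-12) = 22
uv = -7 + 22*e12


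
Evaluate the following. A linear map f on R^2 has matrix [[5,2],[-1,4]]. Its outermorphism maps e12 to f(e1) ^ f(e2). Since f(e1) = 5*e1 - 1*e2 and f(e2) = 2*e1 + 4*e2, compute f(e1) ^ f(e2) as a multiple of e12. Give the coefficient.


The outermorphism of a linear map f sends e1^e2 to f(e1)^f(e2).
f(e1) = 5*e1 - 1*e2
f(e2) = 2*e1 + 4*e2
f(e1) ^ f(e2) = (5*e1 - 1*e2) ^ (2*e1 + 4*e2)
= 5*4*e12 + (-1)*2*e21
= (20 - (-2))*e12
= 22*e12
Coefficient = 22


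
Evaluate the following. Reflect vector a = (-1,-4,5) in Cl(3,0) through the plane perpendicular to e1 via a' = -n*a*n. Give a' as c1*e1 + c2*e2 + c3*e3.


Reflection formula: a' = -n*a*n, with n = e1 (unit vector, n^2 = 1).
For reflection through hyperplane perp to e1:
The component along e1 flips sign, others stay.
a = (-1, -4, 5)
a' = (1, -4, 5)
a' = 1*e1 - 4*e2 + 5*e3
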